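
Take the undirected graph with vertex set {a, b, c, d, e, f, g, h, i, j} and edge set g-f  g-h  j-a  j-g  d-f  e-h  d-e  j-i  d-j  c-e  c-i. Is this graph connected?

No

Component: {b}
Component: {a, c, d, e, f, g, h, i, j}
There are 2 separate components, so the graph is not connected.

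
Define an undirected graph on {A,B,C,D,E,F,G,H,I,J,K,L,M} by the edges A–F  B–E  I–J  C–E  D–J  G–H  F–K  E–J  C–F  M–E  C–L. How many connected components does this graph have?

2

Component: {G, H}
Component: {A, B, C, D, E, F, I, J, K, L, M}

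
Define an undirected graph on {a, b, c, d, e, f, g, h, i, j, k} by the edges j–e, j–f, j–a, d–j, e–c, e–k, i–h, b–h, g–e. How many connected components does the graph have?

Component: {b, h, i}
Component: {a, c, d, e, f, g, j, k}

2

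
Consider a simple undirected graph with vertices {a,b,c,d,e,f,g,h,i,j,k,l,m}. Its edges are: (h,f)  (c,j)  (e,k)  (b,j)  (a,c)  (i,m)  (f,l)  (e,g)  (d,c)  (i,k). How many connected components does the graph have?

3

Component: {f, h, l}
Component: {a, b, c, d, j}
Component: {e, g, i, k, m}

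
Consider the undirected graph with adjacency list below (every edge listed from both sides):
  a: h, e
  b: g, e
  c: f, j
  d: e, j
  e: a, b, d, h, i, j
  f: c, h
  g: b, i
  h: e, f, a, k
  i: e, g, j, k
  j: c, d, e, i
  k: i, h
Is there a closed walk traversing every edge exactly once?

Degrees: a:2, b:2, c:2, d:2, e:6, f:2, g:2, h:4, i:4, j:4, k:2
All degrees are even and the non-isolated vertices are connected — an Eulerian circuit exists.

Yes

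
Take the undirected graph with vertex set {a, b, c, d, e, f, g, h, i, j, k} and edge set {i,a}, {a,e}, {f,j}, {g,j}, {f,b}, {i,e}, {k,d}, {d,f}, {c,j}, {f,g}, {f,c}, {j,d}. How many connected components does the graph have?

3

Component: {h}
Component: {a, e, i}
Component: {b, c, d, f, g, j, k}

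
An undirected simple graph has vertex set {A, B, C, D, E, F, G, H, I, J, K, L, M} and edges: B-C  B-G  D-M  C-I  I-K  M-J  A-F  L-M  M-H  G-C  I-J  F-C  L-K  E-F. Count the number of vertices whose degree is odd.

6

Degrees: A:1, B:2, C:4, D:1, E:1, F:3, G:2, H:1, I:3, J:2, K:2, L:2, M:4
Odd-degree vertices: A, D, E, F, H, I.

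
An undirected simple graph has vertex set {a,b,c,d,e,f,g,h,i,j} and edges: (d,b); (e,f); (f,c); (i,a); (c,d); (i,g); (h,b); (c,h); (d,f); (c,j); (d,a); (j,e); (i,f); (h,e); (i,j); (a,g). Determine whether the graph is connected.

Yes

Starting from a and exploring outward reaches every vertex (a, d, g, i, f, c, b, j, e, h); the graph is connected.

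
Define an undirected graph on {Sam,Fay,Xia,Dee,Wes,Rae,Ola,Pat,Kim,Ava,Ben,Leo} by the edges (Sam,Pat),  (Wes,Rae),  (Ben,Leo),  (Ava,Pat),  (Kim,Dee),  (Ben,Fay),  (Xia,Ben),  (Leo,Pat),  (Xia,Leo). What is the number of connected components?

4

Component: {Ola}
Component: {Dee, Kim}
Component: {Wes, Rae}
Component: {Sam, Fay, Xia, Pat, Ava, Ben, Leo}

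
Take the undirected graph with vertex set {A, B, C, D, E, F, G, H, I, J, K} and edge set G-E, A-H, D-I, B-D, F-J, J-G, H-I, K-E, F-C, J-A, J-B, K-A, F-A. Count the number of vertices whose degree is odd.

2

Degrees: A:4, B:2, C:1, D:2, E:2, F:3, G:2, H:2, I:2, J:4, K:2
Odd-degree vertices: C, F.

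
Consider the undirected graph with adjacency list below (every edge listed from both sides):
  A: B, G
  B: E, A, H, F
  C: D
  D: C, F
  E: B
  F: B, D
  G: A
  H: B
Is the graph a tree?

Yes

|V| = 8, |E| = 7.
It is connected with exactly 7 edges, hence acyclic — it is a tree.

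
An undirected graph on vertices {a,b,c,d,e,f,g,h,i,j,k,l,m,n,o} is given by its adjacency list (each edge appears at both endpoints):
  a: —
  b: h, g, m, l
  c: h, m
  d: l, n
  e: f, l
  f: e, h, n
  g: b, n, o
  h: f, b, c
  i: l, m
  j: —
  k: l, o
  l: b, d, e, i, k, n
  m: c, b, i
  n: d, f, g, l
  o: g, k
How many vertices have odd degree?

4

Degrees: a:0, b:4, c:2, d:2, e:2, f:3, g:3, h:3, i:2, j:0, k:2, l:6, m:3, n:4, o:2
Odd-degree vertices: f, g, h, m.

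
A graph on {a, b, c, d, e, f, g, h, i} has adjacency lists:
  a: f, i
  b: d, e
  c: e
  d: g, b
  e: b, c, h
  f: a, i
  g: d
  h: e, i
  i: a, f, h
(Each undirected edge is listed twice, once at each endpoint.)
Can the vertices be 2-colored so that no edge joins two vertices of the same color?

No

f-a-i-f is an odd cycle (length 3), and a bipartite graph can contain only even cycles.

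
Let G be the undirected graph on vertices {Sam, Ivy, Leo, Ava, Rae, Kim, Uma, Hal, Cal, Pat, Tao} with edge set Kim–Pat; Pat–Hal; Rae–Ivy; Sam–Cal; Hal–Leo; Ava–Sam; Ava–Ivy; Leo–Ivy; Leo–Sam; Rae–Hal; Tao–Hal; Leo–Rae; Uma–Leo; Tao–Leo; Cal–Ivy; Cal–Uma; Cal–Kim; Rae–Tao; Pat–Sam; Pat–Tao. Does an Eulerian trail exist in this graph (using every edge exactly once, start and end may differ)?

Yes

Degrees: Sam:4, Ivy:4, Leo:6, Ava:2, Rae:4, Kim:2, Uma:2, Hal:4, Cal:4, Pat:4, Tao:4
Odd-degree vertices: none (0 total).
The non-isolated vertices are connected and exactly 0 have odd degree, so an Eulerian trail exists.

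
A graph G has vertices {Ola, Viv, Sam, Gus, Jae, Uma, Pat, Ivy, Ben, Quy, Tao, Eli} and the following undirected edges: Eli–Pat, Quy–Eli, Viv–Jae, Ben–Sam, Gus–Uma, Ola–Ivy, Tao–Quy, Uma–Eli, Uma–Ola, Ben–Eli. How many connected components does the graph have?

Component: {Viv, Jae}
Component: {Ola, Sam, Gus, Uma, Pat, Ivy, Ben, Quy, Tao, Eli}

2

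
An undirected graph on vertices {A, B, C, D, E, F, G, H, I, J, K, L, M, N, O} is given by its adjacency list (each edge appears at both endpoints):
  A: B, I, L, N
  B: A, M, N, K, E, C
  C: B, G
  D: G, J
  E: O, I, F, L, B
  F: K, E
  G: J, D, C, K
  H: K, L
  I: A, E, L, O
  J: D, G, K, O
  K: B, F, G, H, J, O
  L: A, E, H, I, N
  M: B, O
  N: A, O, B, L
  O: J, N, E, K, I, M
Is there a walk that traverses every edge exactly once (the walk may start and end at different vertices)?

Yes

Degrees: A:4, B:6, C:2, D:2, E:5, F:2, G:4, H:2, I:4, J:4, K:6, L:5, M:2, N:4, O:6
Odd-degree vertices: E, L (2 total).
The non-isolated vertices are connected and exactly 2 have odd degree, so an Eulerian trail exists (from E to L).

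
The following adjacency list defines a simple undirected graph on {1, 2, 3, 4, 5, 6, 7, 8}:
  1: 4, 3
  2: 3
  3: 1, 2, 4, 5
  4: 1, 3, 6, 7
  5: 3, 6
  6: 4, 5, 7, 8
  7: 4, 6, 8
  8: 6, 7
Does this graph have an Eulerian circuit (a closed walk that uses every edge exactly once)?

Degrees: 1:2, 2:1, 3:4, 4:4, 5:2, 6:4, 7:3, 8:2
Vertices with odd degree: 2, 7. An Eulerian circuit requires all degrees even.

No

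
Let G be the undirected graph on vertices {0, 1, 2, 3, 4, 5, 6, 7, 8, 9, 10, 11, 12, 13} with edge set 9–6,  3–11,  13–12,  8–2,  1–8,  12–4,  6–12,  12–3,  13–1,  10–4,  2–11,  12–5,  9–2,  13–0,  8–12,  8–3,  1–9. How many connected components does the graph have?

Component: {7}
Component: {0, 1, 2, 3, 4, 5, 6, 8, 9, 10, 11, 12, 13}

2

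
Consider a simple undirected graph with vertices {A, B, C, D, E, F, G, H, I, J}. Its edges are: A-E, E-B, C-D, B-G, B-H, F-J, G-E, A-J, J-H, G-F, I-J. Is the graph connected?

Component: {C, D}
Component: {A, B, E, F, G, H, I, J}
No edge joins these 2 groups, so the graph is disconnected.

No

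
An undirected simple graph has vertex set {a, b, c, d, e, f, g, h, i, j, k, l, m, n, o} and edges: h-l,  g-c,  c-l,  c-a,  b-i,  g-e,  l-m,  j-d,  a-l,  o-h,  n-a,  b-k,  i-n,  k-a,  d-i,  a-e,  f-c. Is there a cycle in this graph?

Yes

The graph has 15 vertices, 17 edges, and 1 connected component.
One cycle is a-c-g-e-a.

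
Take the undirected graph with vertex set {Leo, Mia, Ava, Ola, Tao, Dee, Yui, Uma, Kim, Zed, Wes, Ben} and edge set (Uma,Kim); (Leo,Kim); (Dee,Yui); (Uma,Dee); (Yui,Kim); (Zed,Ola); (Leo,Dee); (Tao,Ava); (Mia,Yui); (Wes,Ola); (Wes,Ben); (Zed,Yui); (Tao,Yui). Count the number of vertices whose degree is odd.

Degrees: Leo:2, Mia:1, Ava:1, Ola:2, Tao:2, Dee:3, Yui:5, Uma:2, Kim:3, Zed:2, Wes:2, Ben:1
Odd-degree vertices: Mia, Ava, Dee, Yui, Kim, Ben.

6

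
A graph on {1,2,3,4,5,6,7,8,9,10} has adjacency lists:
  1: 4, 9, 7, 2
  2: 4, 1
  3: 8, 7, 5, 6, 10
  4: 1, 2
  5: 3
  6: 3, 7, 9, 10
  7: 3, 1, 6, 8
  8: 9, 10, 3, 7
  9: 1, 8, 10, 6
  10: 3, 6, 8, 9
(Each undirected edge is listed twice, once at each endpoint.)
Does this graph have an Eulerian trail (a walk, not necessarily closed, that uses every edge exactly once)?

Degrees: 1:4, 2:2, 3:5, 4:2, 5:1, 6:4, 7:4, 8:4, 9:4, 10:4
Odd-degree vertices: 3, 5 (2 total).
The non-isolated vertices are connected and exactly 2 have odd degree, so an Eulerian trail exists (from 3 to 5).

Yes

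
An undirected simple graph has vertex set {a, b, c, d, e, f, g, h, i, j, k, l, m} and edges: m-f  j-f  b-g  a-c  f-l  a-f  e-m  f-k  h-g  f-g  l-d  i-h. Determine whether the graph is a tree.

Yes

The graph has 13 vertices and 12 edges.
Connected and |E| = |V| - 1, which characterizes a tree.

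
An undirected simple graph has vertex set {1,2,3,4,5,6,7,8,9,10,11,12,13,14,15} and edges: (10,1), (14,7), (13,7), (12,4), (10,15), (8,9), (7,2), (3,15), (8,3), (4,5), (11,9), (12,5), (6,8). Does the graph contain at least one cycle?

Yes

|V| = 15, |E| = 13, number of components = 3.
Since 13 > 15 - 3, a cycle must exist; for instance 4-12-5-4.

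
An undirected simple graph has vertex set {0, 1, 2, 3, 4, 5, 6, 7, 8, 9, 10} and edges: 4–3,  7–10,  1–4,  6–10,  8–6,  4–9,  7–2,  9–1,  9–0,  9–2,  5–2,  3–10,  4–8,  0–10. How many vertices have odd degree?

Degrees: 0:2, 1:2, 2:3, 3:2, 4:4, 5:1, 6:2, 7:2, 8:2, 9:4, 10:4
Odd-degree vertices: 2, 5.

2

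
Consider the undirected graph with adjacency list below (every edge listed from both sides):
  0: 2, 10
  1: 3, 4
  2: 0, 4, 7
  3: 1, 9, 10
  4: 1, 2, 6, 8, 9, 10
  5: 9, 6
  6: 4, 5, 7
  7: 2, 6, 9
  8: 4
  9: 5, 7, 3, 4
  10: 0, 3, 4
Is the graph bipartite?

Yes

Partition the vertices as {1, 2, 6, 8, 9, 10} vs {0, 3, 4, 5, 7}. Each listed edge has one endpoint in each part, so the graph is bipartite.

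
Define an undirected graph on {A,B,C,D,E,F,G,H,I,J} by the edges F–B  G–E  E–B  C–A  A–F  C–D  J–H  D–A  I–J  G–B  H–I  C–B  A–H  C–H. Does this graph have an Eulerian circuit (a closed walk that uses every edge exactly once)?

Degrees: A:4, B:4, C:4, D:2, E:2, F:2, G:2, H:4, I:2, J:2
Every vertex has even degree and the edges form a single connected piece, so an Eulerian circuit exists.

Yes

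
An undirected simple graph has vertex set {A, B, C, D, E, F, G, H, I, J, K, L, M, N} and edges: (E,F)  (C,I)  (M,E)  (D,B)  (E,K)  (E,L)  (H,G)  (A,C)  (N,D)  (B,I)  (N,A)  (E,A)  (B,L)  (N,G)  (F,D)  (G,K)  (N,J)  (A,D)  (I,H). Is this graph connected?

Yes

Starting from A and exploring outward reaches every vertex (A, N, D, E, C, G, J, F, B, K, L, M, I, H); the graph is connected.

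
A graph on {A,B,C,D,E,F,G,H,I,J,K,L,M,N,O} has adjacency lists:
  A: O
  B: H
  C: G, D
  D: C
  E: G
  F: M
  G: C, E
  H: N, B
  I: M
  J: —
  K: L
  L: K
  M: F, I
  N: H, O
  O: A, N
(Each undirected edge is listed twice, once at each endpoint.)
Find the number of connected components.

Component: {J}
Component: {K, L}
Component: {F, I, M}
Component: {C, D, E, G}
Component: {A, B, H, N, O}

5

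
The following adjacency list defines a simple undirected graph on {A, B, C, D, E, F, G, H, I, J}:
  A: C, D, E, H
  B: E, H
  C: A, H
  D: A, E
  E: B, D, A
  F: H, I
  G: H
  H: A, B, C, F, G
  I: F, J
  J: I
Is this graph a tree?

No

The graph has 10 vertices and 12 edges.
A tree on 10 vertices has exactly 9 edges; this graph has 12, so it contains a cycle and is not a tree.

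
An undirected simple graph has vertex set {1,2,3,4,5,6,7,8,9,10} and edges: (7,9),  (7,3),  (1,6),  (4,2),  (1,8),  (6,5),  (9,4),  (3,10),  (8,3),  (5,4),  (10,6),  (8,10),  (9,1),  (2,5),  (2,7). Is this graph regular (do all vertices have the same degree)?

Degrees: 1:3, 2:3, 3:3, 4:3, 5:3, 6:3, 7:3, 8:3, 9:3, 10:3
Every vertex has degree 3, so the graph is 3-regular.

Yes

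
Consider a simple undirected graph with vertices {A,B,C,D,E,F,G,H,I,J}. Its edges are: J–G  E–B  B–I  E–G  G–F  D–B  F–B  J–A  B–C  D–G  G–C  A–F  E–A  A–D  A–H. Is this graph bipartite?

Yes

Partition the vertices as {C, D, E, F, H, I, J} vs {A, B, G}. Each listed edge has one endpoint in each part, so the graph is bipartite.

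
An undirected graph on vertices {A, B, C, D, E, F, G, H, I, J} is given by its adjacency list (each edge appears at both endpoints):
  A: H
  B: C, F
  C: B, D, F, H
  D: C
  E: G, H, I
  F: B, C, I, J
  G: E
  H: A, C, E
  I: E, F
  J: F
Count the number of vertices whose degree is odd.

Degrees: A:1, B:2, C:4, D:1, E:3, F:4, G:1, H:3, I:2, J:1
Odd-degree vertices: A, D, E, G, H, J.

6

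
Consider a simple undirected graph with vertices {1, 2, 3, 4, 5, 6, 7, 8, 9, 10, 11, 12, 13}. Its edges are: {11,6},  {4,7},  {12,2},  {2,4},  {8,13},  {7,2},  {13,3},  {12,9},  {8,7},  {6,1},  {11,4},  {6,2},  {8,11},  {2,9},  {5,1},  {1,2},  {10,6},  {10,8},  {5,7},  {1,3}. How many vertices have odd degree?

Degrees: 1:4, 2:6, 3:2, 4:3, 5:2, 6:4, 7:4, 8:4, 9:2, 10:2, 11:3, 12:2, 13:2
Odd-degree vertices: 4, 11.

2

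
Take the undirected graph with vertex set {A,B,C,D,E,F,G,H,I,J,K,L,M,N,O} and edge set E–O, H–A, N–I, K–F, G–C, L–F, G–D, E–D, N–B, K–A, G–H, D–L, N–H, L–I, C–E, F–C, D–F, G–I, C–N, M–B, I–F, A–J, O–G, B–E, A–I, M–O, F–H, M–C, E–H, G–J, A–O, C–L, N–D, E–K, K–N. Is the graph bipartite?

No

F-L-C-F is an odd cycle (length 3), and a bipartite graph can contain only even cycles.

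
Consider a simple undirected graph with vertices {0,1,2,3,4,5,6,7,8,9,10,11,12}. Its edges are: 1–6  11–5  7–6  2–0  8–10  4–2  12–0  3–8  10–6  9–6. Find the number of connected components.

3

Component: {5, 11}
Component: {0, 2, 4, 12}
Component: {1, 3, 6, 7, 8, 9, 10}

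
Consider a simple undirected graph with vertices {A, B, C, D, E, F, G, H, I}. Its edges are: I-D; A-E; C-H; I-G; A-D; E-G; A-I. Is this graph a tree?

The graph has 9 vertices and 7 edges.
It is not connected, so it is not a tree.

No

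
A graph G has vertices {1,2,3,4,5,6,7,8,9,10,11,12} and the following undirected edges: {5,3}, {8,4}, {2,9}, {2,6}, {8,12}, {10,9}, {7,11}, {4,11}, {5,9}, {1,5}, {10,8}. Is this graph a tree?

Yes

|V| = 12, |E| = 11.
It is connected with exactly 11 edges, hence acyclic — it is a tree.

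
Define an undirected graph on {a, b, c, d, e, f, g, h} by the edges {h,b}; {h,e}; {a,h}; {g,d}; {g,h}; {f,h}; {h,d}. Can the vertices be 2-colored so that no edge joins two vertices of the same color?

d-g-h-d is an odd cycle (length 3), and a bipartite graph can contain only even cycles.

No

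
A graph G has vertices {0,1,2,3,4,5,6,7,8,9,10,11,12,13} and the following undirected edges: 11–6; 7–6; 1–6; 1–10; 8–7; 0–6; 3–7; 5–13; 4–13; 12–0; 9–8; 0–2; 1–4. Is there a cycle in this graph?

|V| = 14, |E| = 13, number of components = 1.
Since 13 = 14 - 1, the graph is a forest and contains no cycle.

No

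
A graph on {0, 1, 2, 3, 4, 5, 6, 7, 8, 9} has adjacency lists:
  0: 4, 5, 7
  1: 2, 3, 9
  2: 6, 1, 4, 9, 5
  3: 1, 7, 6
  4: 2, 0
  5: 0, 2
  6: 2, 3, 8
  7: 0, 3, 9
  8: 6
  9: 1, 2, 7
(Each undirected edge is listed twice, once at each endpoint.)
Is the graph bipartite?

No

The cycle 1-2-9-1 has length 3, which is odd, so the graph is not bipartite.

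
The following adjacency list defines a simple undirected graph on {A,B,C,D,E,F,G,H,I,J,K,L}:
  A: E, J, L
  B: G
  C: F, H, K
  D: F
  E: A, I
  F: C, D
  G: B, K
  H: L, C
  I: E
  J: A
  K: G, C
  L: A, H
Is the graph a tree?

|V| = 12, |E| = 11.
Connected and |E| = |V| - 1, which characterizes a tree.

Yes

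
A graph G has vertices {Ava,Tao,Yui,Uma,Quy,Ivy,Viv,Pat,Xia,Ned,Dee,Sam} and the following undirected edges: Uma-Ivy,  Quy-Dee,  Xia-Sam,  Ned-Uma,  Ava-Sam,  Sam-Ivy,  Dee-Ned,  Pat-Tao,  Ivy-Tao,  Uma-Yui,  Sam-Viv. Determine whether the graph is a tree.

Yes

The graph has 12 vertices and 11 edges.
It is connected with exactly 11 edges, hence acyclic — it is a tree.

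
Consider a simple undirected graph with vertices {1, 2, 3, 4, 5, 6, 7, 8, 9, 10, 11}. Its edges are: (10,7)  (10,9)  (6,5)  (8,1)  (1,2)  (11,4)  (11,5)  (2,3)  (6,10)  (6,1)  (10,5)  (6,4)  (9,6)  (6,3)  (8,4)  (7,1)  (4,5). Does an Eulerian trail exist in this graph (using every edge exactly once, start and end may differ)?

Yes

Degrees: 1:4, 2:2, 3:2, 4:4, 5:4, 6:6, 7:2, 8:2, 9:2, 10:4, 11:2
Odd-degree vertices: none (0 total).
The non-isolated vertices are connected and exactly 0 have odd degree, so an Eulerian trail exists.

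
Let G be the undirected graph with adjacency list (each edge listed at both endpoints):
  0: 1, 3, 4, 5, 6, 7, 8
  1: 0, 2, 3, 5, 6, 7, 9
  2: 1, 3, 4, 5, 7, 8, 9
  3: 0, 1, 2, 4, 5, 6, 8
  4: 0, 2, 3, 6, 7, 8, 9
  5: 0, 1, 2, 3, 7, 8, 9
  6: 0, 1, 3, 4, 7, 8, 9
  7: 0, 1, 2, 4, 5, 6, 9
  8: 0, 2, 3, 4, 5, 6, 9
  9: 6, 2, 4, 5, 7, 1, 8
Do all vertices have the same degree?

Degrees: 0:7, 1:7, 2:7, 3:7, 4:7, 5:7, 6:7, 7:7, 8:7, 9:7
Every vertex has degree 7, so the graph is 7-regular.

Yes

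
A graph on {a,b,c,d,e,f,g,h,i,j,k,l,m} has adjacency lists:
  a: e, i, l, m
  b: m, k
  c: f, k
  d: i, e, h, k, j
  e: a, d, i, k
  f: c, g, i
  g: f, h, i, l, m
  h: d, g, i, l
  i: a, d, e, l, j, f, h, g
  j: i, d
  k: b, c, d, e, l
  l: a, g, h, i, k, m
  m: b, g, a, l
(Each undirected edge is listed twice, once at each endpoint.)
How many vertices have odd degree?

4

Degrees: a:4, b:2, c:2, d:5, e:4, f:3, g:5, h:4, i:8, j:2, k:5, l:6, m:4
Odd-degree vertices: d, f, g, k.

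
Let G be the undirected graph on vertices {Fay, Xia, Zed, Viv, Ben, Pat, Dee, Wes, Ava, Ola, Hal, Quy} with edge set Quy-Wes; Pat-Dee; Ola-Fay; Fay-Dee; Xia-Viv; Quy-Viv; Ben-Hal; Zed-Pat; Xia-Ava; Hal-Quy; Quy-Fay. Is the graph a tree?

Yes

The graph has 12 vertices and 11 edges.
Connected and |E| = |V| - 1, which characterizes a tree.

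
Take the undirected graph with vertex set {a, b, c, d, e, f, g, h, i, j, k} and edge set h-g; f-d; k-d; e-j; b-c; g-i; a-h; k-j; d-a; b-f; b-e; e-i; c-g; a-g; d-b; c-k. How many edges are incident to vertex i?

2

Neighbors of i: e, g.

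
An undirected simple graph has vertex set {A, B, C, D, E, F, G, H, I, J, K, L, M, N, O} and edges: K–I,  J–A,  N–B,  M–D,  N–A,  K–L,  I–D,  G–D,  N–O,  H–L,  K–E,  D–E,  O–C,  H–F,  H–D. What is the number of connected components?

Component: {A, B, C, J, N, O}
Component: {D, E, F, G, H, I, K, L, M}

2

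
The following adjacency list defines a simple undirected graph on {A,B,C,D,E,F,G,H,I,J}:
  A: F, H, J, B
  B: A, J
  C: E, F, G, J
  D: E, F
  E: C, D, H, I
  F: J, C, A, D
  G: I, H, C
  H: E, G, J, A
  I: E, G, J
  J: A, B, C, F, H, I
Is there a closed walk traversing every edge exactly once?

Degrees: A:4, B:2, C:4, D:2, E:4, F:4, G:3, H:4, I:3, J:6
Vertices with odd degree: G, I. An Eulerian circuit requires all degrees even.

No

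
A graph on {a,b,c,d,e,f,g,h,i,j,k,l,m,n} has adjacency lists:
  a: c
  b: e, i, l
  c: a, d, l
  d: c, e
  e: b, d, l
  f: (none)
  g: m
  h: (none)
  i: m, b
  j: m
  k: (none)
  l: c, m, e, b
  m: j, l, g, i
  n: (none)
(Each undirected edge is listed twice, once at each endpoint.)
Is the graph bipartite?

No

e-b-l-e is an odd cycle (length 3), and a bipartite graph can contain only even cycles.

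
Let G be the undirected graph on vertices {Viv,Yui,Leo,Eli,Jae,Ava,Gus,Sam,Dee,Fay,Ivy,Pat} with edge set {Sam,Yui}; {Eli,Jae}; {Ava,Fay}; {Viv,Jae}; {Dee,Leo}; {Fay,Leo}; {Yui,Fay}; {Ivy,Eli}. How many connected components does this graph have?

4

Component: {Gus}
Component: {Pat}
Component: {Viv, Eli, Jae, Ivy}
Component: {Yui, Leo, Ava, Sam, Dee, Fay}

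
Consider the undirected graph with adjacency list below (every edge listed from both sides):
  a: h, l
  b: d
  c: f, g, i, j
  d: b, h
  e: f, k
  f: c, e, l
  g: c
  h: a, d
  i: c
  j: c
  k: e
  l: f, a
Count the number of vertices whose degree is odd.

6

Degrees: a:2, b:1, c:4, d:2, e:2, f:3, g:1, h:2, i:1, j:1, k:1, l:2
Odd-degree vertices: b, f, g, i, j, k.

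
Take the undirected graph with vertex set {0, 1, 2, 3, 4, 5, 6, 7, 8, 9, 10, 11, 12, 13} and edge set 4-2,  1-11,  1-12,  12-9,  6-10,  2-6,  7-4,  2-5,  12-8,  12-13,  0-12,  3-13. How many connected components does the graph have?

2

Component: {2, 4, 5, 6, 7, 10}
Component: {0, 1, 3, 8, 9, 11, 12, 13}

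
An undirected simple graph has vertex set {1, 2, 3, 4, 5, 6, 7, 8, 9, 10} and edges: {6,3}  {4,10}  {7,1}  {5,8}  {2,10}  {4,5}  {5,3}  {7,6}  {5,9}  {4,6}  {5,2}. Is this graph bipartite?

A valid 2-coloring puts {2, 3, 4, 7, 8, 9} on one side and {1, 5, 6, 10} on the other; every edge crosses between the two sides.

Yes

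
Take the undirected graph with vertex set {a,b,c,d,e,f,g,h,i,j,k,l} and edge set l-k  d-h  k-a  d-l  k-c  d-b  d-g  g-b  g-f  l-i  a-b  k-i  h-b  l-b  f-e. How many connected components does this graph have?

2

Component: {j}
Component: {a, b, c, d, e, f, g, h, i, k, l}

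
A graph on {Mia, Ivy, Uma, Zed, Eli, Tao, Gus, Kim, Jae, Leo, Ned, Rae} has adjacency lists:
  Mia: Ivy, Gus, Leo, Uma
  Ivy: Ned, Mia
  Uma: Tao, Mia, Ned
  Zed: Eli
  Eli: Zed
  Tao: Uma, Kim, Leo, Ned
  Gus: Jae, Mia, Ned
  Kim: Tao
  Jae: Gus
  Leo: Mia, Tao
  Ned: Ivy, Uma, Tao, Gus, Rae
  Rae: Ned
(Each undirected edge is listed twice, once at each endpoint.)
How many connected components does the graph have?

2

Component: {Zed, Eli}
Component: {Mia, Ivy, Uma, Tao, Gus, Kim, Jae, Leo, Ned, Rae}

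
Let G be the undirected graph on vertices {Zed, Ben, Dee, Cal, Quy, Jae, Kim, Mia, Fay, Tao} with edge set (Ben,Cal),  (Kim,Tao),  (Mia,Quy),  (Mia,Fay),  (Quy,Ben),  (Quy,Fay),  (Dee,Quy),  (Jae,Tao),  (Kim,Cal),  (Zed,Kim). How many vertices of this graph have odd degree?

4

Degrees: Zed:1, Ben:2, Dee:1, Cal:2, Quy:4, Jae:1, Kim:3, Mia:2, Fay:2, Tao:2
Odd-degree vertices: Zed, Dee, Jae, Kim.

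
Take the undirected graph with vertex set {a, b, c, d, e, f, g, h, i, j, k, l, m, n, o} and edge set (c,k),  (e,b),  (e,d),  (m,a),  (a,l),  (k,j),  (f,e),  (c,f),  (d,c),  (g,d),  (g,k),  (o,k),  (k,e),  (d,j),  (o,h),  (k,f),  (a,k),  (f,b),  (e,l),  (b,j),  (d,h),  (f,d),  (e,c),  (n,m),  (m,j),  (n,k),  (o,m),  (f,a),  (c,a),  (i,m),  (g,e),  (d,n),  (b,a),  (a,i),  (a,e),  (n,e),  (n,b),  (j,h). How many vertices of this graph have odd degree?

Degrees: a:8, b:5, c:5, d:7, e:9, f:6, g:3, h:3, i:2, j:5, k:8, l:2, m:5, n:5, o:3
Odd-degree vertices: b, c, d, e, g, h, j, m, n, o.

10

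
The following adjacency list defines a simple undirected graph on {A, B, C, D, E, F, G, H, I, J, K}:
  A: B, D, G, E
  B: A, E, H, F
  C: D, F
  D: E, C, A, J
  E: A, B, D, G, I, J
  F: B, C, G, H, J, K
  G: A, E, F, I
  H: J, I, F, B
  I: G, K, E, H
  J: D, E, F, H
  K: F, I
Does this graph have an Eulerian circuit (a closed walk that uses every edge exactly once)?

Yes

Degrees: A:4, B:4, C:2, D:4, E:6, F:6, G:4, H:4, I:4, J:4, K:2
Every vertex has even degree and the edges form a single connected piece, so an Eulerian circuit exists.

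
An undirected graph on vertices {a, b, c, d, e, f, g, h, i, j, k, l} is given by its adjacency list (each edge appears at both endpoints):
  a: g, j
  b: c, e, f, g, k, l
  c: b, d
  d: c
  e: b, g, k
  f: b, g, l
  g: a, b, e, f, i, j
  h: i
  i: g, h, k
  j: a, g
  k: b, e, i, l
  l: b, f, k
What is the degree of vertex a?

2

Neighbors of a: g, j.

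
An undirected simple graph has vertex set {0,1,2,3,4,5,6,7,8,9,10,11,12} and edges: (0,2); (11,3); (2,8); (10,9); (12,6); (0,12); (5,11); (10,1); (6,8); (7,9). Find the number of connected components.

4

Component: {4}
Component: {3, 5, 11}
Component: {1, 7, 9, 10}
Component: {0, 2, 6, 8, 12}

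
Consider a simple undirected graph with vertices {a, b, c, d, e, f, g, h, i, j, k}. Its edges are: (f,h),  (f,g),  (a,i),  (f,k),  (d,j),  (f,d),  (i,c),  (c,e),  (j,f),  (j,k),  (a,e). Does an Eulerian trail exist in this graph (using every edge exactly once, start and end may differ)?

Degrees: a:2, b:0, c:2, d:2, e:2, f:5, g:1, h:1, i:2, j:3, k:2
Odd-degree vertices: f, g, h, j (4 total).
An Eulerian trail requires 0 or 2 odd-degree vertices; here there are 4.

No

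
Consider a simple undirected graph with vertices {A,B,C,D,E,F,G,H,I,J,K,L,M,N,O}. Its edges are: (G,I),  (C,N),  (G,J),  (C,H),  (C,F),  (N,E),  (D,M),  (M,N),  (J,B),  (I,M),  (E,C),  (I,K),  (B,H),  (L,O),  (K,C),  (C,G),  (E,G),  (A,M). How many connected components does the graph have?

Component: {L, O}
Component: {A, B, C, D, E, F, G, H, I, J, K, M, N}

2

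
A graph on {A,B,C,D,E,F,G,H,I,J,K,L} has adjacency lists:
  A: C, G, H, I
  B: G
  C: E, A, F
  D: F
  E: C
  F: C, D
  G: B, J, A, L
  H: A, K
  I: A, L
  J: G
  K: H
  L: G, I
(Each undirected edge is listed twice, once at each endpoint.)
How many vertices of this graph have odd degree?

Degrees: A:4, B:1, C:3, D:1, E:1, F:2, G:4, H:2, I:2, J:1, K:1, L:2
Odd-degree vertices: B, C, D, E, J, K.

6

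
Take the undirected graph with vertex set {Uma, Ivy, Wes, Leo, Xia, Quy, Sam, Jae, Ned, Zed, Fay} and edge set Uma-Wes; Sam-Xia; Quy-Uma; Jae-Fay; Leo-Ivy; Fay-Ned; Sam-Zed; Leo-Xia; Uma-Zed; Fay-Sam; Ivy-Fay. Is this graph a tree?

|V| = 11, |E| = 11.
Connected but with 11 > 10 edges, so it has a cycle and is not a tree.

No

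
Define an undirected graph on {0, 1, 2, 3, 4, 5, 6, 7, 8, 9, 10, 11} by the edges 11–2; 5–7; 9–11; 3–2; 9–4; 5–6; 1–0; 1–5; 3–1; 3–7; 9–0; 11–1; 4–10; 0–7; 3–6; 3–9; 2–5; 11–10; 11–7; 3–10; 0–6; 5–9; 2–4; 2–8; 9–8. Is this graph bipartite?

Partition the vertices as {1, 2, 6, 7, 9, 10} vs {0, 3, 4, 5, 8, 11}. Each listed edge has one endpoint in each part, so the graph is bipartite.

Yes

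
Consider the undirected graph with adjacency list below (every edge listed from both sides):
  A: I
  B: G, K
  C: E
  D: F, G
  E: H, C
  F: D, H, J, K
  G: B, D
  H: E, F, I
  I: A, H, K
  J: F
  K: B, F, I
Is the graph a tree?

No

|V| = 11, |E| = 12.
A tree on 11 vertices has exactly 10 edges; this graph has 12, so it contains a cycle and is not a tree.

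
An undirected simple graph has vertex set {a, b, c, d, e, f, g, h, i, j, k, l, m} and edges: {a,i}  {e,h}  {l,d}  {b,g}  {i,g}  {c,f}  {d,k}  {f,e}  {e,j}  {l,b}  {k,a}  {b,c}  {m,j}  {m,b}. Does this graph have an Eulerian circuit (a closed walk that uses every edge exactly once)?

Degrees: a:2, b:4, c:2, d:2, e:3, f:2, g:2, h:1, i:2, j:2, k:2, l:2, m:2
Vertices with odd degree: e, h. An Eulerian circuit requires all degrees even.

No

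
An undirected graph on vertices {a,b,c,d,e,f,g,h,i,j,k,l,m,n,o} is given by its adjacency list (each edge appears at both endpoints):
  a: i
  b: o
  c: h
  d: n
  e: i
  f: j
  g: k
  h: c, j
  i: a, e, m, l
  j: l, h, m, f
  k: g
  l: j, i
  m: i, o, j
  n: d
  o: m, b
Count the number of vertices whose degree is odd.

Degrees: a:1, b:1, c:1, d:1, e:1, f:1, g:1, h:2, i:4, j:4, k:1, l:2, m:3, n:1, o:2
Odd-degree vertices: a, b, c, d, e, f, g, k, m, n.

10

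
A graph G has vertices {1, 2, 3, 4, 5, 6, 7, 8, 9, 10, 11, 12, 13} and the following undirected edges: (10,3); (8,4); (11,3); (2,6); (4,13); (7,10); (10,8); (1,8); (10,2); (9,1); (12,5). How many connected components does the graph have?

2

Component: {5, 12}
Component: {1, 2, 3, 4, 6, 7, 8, 9, 10, 11, 13}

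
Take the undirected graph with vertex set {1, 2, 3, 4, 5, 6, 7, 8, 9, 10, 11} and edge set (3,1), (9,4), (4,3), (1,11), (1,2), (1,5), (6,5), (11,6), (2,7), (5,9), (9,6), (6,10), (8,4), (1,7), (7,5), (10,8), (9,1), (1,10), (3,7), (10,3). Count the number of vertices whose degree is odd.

Degrees: 1:7, 2:2, 3:4, 4:3, 5:4, 6:4, 7:4, 8:2, 9:4, 10:4, 11:2
Odd-degree vertices: 1, 4.

2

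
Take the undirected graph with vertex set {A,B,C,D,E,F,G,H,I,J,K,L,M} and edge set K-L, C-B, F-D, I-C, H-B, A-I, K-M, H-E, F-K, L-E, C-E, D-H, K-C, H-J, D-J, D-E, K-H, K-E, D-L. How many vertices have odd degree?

Degrees: A:1, B:2, C:4, D:5, E:5, F:2, G:0, H:5, I:2, J:2, K:6, L:3, M:1
Odd-degree vertices: A, D, E, H, L, M.

6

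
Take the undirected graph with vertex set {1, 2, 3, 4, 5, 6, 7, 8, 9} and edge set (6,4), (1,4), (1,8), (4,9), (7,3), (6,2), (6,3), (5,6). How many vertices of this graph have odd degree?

Degrees: 1:2, 2:1, 3:2, 4:3, 5:1, 6:4, 7:1, 8:1, 9:1
Odd-degree vertices: 2, 4, 5, 7, 8, 9.

6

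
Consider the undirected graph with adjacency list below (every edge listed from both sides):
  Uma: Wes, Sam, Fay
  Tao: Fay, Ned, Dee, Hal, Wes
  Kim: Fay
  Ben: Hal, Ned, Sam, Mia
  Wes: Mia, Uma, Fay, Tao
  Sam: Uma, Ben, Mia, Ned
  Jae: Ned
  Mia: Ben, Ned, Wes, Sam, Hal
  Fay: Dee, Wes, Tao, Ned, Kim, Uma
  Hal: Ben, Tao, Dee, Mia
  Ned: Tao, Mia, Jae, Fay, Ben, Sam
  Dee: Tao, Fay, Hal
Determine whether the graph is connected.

Yes

A breadth-first search from Uma visits Uma, Fay, Wes, Sam, Tao, Kim, Ned, Dee, Mia, Ben, Hal, Jae — all 12 vertices — so the graph is connected.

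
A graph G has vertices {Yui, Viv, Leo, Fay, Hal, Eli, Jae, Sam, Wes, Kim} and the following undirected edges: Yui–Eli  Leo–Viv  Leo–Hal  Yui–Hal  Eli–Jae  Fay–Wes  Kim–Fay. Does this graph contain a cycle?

No

The graph has 10 vertices, 7 edges, and 3 connected components.
Since 7 = 10 - 3, the graph is a forest and contains no cycle.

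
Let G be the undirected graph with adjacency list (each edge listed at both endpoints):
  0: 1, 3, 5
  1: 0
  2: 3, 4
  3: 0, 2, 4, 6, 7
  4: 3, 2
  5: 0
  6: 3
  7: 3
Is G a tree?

The graph has 8 vertices and 8 edges.
Connected but with 8 > 7 edges, so it has a cycle and is not a tree.

No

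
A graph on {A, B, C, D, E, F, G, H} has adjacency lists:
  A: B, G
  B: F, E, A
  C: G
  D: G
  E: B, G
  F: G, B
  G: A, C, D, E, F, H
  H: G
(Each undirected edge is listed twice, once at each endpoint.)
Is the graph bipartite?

Yes

Partition the vertices as {B, G} vs {A, C, D, E, F, H}. Each listed edge has one endpoint in each part, so the graph is bipartite.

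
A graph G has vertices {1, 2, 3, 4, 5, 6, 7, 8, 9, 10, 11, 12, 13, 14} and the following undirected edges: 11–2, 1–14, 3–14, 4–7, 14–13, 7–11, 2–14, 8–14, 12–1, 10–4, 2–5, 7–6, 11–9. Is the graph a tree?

Yes

|V| = 14, |E| = 13.
Connected and |E| = |V| - 1, which characterizes a tree.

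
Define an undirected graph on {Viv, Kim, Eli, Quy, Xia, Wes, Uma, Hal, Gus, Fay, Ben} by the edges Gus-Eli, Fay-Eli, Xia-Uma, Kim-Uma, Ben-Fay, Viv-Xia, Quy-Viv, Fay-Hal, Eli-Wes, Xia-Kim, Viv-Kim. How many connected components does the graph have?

Component: {Viv, Kim, Quy, Xia, Uma}
Component: {Eli, Wes, Hal, Gus, Fay, Ben}

2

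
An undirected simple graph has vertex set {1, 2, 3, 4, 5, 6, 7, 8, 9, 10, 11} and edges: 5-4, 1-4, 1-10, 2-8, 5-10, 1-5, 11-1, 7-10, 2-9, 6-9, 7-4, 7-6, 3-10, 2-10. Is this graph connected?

Starting from 1 and exploring outward reaches every vertex (1, 10, 4, 5, 11, 2, 3, 7, 8, 9, 6); the graph is connected.

Yes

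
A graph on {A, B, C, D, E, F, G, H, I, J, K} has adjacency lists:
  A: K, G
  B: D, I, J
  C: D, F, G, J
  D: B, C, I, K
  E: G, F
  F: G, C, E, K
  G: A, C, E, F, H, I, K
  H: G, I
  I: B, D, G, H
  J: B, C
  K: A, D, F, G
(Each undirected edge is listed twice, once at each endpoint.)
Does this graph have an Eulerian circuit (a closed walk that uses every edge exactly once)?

Degrees: A:2, B:3, C:4, D:4, E:2, F:4, G:7, H:2, I:4, J:2, K:4
B, G have odd degree; an Eulerian circuit needs every degree to be even, so none exists.

No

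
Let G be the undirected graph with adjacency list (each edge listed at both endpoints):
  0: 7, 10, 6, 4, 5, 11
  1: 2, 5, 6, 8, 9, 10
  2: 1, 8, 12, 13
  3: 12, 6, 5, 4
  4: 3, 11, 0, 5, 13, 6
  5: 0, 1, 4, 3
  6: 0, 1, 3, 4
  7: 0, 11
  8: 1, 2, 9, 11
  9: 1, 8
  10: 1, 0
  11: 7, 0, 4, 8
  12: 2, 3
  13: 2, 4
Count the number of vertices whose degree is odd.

0

Degrees: 0:6, 1:6, 2:4, 3:4, 4:6, 5:4, 6:4, 7:2, 8:4, 9:2, 10:2, 11:4, 12:2, 13:2
Odd-degree vertices: none.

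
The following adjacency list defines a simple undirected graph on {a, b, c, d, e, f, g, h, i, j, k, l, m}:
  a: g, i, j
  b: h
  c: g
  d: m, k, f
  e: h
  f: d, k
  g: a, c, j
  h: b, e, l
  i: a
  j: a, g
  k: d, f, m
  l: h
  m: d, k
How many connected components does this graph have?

3

Component: {b, e, h, l}
Component: {d, f, k, m}
Component: {a, c, g, i, j}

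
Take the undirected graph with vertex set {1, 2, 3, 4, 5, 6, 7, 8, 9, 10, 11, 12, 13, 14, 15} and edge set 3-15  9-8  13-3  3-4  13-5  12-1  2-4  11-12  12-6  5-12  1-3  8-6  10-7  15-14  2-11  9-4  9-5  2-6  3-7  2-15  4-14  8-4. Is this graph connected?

A breadth-first search from 1 visits 1, 3, 12, 4, 15, 13, 7, 5, 6, 11, 8, 9, 14, 2, 10 — all 15 vertices — so the graph is connected.

Yes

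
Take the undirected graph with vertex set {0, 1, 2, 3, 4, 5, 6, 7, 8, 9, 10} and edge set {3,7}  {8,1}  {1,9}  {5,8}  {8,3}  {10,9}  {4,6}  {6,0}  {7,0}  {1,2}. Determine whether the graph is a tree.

Yes

|V| = 11, |E| = 10.
Connected and |E| = |V| - 1, which characterizes a tree.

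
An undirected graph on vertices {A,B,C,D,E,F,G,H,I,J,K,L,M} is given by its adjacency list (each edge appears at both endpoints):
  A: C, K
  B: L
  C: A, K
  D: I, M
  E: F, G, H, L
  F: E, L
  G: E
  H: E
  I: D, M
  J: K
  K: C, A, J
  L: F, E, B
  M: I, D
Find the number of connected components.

Component: {D, I, M}
Component: {A, C, J, K}
Component: {B, E, F, G, H, L}

3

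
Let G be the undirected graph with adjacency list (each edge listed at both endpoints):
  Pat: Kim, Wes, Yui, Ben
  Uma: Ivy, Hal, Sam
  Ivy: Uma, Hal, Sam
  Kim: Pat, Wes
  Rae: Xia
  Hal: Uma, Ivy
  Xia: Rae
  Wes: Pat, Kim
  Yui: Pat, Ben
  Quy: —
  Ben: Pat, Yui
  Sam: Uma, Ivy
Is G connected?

No

Component: {Quy}
Component: {Rae, Xia}
Component: {Uma, Ivy, Hal, Sam}
Component: {Pat, Kim, Wes, Yui, Ben}
No edge joins these 4 groups, so the graph is disconnected.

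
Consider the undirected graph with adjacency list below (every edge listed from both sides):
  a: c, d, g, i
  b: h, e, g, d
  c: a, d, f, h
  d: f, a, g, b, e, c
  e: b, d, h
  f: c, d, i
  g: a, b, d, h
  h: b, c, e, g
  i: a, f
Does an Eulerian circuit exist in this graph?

Degrees: a:4, b:4, c:4, d:6, e:3, f:3, g:4, h:4, i:2
Vertices with odd degree: e, f. An Eulerian circuit requires all degrees even.

No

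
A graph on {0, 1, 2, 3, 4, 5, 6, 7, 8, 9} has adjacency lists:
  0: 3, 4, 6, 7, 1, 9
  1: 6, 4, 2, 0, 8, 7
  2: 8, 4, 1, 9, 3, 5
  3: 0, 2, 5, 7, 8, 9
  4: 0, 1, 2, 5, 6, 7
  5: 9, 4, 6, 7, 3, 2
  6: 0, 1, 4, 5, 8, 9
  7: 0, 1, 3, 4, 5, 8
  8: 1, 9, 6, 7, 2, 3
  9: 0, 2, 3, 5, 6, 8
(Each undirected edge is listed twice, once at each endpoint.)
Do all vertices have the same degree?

Yes

Degrees: 0:6, 1:6, 2:6, 3:6, 4:6, 5:6, 6:6, 7:6, 8:6, 9:6
All degrees equal 6; the graph is regular.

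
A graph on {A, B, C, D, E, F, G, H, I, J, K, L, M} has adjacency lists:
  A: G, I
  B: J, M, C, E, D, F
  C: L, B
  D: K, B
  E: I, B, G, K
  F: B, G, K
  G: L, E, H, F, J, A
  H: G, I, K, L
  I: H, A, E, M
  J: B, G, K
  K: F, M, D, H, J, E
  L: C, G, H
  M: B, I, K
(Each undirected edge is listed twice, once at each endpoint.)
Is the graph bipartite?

No

H-L-G-H is an odd cycle (length 3), and a bipartite graph can contain only even cycles.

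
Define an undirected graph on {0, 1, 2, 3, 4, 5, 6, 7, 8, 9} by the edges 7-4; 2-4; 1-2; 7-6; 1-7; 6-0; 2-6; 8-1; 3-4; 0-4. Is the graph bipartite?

Yes

Partition the vertices as {1, 4, 5, 6, 9} vs {0, 2, 3, 7, 8}. Each listed edge has one endpoint in each part, so the graph is bipartite.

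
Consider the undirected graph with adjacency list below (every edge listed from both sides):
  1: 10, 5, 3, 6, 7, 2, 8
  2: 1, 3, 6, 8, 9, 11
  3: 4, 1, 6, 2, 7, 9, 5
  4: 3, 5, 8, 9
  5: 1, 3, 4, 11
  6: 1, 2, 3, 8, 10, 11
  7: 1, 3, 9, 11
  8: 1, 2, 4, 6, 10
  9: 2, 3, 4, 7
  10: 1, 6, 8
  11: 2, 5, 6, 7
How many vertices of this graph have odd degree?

4

Degrees: 1:7, 2:6, 3:7, 4:4, 5:4, 6:6, 7:4, 8:5, 9:4, 10:3, 11:4
Odd-degree vertices: 1, 3, 8, 10.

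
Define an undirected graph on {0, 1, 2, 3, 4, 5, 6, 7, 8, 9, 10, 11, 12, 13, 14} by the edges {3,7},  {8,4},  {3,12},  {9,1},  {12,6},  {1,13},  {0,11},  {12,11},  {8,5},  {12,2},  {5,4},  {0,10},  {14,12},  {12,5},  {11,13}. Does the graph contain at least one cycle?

Yes

The graph has 15 vertices, 15 edges, and 1 connected component.
One cycle is 5-4-8-5.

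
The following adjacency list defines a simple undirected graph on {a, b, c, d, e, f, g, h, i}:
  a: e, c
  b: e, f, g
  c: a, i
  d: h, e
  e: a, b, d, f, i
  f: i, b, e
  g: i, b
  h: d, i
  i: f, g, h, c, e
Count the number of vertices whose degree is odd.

Degrees: a:2, b:3, c:2, d:2, e:5, f:3, g:2, h:2, i:5
Odd-degree vertices: b, e, f, i.

4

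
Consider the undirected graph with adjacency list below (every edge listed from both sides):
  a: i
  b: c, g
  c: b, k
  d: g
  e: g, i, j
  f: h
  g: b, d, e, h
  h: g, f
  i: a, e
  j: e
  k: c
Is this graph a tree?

The graph has 11 vertices and 10 edges.
It is connected with exactly 10 edges, hence acyclic — it is a tree.

Yes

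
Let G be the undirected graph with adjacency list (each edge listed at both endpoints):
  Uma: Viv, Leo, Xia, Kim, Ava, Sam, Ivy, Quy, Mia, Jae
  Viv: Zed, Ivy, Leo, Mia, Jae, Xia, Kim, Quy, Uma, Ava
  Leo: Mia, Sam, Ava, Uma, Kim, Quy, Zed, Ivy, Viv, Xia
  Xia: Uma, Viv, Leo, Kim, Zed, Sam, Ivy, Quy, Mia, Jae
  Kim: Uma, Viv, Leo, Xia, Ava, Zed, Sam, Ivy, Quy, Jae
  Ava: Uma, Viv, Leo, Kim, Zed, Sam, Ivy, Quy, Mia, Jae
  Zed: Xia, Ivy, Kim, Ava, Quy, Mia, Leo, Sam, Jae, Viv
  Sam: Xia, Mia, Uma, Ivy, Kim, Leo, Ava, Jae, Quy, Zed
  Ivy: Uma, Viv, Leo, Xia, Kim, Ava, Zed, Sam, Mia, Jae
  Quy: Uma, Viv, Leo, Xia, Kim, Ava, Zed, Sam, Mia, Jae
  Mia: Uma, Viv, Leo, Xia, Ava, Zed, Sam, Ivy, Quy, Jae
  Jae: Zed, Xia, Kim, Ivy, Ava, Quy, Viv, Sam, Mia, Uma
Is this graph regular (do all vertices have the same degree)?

Degrees: Uma:10, Viv:10, Leo:10, Xia:10, Kim:10, Ava:10, Zed:10, Sam:10, Ivy:10, Quy:10, Mia:10, Jae:10
Every vertex has degree 10, so the graph is 10-regular.

Yes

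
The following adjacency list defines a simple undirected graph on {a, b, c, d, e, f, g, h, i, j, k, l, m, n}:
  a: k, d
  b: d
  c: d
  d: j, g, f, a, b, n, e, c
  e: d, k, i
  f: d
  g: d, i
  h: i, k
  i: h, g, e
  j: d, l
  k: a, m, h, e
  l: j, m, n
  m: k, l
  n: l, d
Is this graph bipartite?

Color {d, i, k, l} black and {a, b, c, e, f, g, h, j, m, n} white. No edge joins two same-colored vertices, so the graph is bipartite.

Yes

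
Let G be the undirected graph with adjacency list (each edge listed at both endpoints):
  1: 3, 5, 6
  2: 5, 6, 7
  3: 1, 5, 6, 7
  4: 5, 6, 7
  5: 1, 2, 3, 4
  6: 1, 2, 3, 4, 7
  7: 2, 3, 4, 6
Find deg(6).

5

Neighbors of 6: 1, 2, 3, 4, 7.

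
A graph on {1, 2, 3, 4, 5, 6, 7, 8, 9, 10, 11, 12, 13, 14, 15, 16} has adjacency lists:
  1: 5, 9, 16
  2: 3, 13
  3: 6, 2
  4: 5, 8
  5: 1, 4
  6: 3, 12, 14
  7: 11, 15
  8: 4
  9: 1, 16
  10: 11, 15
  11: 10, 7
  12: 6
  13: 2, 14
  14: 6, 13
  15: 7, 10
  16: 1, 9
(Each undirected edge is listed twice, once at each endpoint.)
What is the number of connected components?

3

Component: {7, 10, 11, 15}
Component: {1, 4, 5, 8, 9, 16}
Component: {2, 3, 6, 12, 13, 14}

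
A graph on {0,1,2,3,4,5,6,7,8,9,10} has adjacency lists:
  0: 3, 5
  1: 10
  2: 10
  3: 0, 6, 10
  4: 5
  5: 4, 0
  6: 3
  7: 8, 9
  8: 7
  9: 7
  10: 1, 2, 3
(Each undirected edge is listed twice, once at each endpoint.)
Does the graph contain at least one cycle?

The graph has 11 vertices, 9 edges, and 2 connected components.
Since 9 = 11 - 2, the graph is a forest and contains no cycle.

No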